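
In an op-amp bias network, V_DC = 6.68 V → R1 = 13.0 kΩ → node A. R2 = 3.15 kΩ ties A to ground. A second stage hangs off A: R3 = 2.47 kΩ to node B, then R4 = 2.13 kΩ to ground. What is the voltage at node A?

V_A ≈ 0.840 V

Looking into the second stage from A: R3 + R4 = 4.600 kΩ appears in parallel with R2.
Effective lower resistance at A: R2 ‖ 4.600 = 1.870 kΩ.
V_A = 6.68 × 1.870/(13.0 + 1.870) = 0.8399 V.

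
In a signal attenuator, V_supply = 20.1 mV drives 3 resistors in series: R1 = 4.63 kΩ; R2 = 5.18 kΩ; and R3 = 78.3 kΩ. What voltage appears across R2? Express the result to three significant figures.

V ≈ 1.18 mV

ΣR = 4.63 + 5.18 + 78.3 = 88.11 kΩ.
By the voltage-divider rule, V = 20.1 × 5.180/88.11 = 1.182 mV.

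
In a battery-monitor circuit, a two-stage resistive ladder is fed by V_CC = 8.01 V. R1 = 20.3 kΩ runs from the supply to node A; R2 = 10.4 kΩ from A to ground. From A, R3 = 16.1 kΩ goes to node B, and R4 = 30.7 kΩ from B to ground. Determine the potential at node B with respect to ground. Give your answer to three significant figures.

Node A sees R2 in parallel with the series input of stage 2, R3 + R4 = 46.80 kΩ.
Effective lower resistance at A: R2 ‖ 46.80 = 8.509 kΩ.
So V_A = 8.01 × 0.2954 = 2.366 V.
Stage 2 is unloaded, so V_B = V_A · R4/(R3+R4) = 2.366 × 30.7/46.80 = 1.552 V.

V_B ≈ 1.55 V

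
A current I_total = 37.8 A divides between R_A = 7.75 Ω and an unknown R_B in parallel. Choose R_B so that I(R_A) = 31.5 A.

In a two-way split, I_A/I_total = R_B/(R_A + R_B).
With f = 0.8333, R_B = R_A · f/(1−f) = 7.75 × 5.000 = 38.75 Ω.

R_B ≈ 38.8 Ω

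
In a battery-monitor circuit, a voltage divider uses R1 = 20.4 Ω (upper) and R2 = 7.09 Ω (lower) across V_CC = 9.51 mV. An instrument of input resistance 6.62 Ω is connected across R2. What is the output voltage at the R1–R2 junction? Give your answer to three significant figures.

R2 ‖ R_L = (7.09 × 6.62)/(7.09 + 6.62) = 3.423 Ω.
Voltage divider with the loaded lower leg: V_out = 9.51 × 3.423/(20.4 + 3.423) = 9.51 × 0.1437 = 1.367 mV.

V_out ≈ 1.37 mV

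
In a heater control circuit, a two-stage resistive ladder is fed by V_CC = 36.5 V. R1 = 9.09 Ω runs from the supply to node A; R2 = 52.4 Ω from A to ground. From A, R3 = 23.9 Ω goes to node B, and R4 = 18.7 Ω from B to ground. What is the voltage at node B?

V_B ≈ 11.6 V

The second stage (R3 + R4 = 42.60 Ω) loads node A in parallel with R2.
R2 ‖ (R3+R4) = 23.50 Ω.
V_A = 36.5 × 23.50/(9.09 + 23.50) = 26.32 V.
Then the unloaded second divider: V_B = V_A × R4/(R3+R4) = 26.32 × 0.4390 = 11.55 V.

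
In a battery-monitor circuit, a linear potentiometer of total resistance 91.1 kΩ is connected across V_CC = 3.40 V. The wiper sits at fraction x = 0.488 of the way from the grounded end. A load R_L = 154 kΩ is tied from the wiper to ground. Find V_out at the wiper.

V_out ≈ 1.45 V

Split the track: R_lower = x·R_p = 44.46 kΩ, R_upper = (1−x)·R_p = 46.64 kΩ.
R_L loads the lower segment: effective lower R = 34.50 kΩ.
Then V_out = V_CC · 34.50/(46.64 + 34.50) = 1.446 V.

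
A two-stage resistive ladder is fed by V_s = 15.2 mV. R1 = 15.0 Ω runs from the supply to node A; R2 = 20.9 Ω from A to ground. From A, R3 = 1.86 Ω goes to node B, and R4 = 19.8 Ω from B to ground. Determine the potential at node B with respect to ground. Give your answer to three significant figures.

V_B ≈ 5.76 mV

Looking into the second stage from A: R3 + R4 = 21.66 Ω appears in parallel with R2.
R2 ‖ (R3+R4) = 10.64 Ω.
First divider: V_A = V_s · 10.64/(15.0 + 10.64) = 6.306 mV.
Then the unloaded second divider: V_B = V_A × R4/(R3+R4) = 6.306 × 0.9141 = 5.765 mV.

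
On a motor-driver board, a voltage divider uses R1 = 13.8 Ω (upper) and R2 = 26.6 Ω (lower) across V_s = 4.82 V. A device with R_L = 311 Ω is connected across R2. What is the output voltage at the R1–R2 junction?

V_out ≈ 3.08 V

First combine the lower leg with the load: R2 ‖ R_L = 24.50 Ω.
Now apply the divider: V_out = 4.82 × 0.6397 = 3.083 V.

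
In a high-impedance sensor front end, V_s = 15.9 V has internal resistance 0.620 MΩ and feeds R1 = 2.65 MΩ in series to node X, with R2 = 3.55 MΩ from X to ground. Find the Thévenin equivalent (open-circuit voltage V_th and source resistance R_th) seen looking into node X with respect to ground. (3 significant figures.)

V_th ≈ 8.28 V, R_th ≈ 1.70 MΩ

R1' = 0.620 + 2.65 = 3.270 MΩ (source resistance + R1).
With X open, the divider is unloaded: V_th = 15.9 × 3.55/6.820 = 8.276 V.
With V_s suppressed (replaced by a short), R_th = R1' ‖ R2 = (3.270 × 3.55)/(3.270 + 3.55) = 1.702 MΩ.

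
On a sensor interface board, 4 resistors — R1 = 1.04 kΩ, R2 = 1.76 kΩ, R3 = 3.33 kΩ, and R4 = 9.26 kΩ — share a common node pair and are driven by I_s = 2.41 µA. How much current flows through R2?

Conductances: ΣG = 1/1.04 + 1/1.76 + 1/3.33 + 1/9.26 = 1.938 (1/kΩ).
R2 takes the fraction G_k/ΣG = 0.5682/1.938 = 0.2932, so I = 2.41 × 0.2932 = 0.7066 µA.

I ≈ 0.707 µA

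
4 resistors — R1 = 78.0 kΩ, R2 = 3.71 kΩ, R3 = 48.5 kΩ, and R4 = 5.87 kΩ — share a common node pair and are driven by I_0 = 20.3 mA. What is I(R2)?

I ≈ 11.6 mA

ΣG = 1/78.0 + 1/3.71 + 1/48.5 + 1/5.87 = 0.4733.
By the current-divider rule, I = I_0 · G_k/ΣG = 20.3 × 0.5694 = 11.56 mA.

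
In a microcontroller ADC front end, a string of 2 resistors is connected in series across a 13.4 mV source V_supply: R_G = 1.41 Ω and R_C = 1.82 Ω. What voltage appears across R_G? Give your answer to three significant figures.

V ≈ 5.85 mV

Total series resistance ΣR = 1.41 + 1.82 = 3.230 Ω.
By the voltage-divider rule, V = 13.4 × 1.410/3.230 = 5.850 mV.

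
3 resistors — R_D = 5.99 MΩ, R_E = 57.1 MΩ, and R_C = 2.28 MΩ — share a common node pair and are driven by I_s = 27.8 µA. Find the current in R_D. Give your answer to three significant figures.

I ≈ 7.45 µA

ΣG = 1/5.99 + 1/57.1 + 1/2.28 = 0.6231.
Current divider: I(R_D) = I_s · G_k/ΣG = 27.8 × (0.1669/0.6231) = 27.8 × 0.2679 = 7.449 µA.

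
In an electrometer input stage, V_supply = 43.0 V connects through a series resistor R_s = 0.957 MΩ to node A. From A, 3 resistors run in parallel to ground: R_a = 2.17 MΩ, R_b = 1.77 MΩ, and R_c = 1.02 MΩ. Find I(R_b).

I ≈ 8.32 µA

Combine the parallel branches: R_p = (1/2.17 + 1/1.77 + 1/1.02)⁻¹ = 0.4985 MΩ.
V_A = 43.0 × 0.4985/1.455 = 14.73 V.
Branch current I = V_A/R_b = 14.73/1.77 = 8.320 µA.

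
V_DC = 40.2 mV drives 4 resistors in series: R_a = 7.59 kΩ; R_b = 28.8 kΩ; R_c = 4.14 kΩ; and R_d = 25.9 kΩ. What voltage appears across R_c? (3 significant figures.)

V ≈ 2.51 mV

Series total: ΣR = 7.59 + 28.8 + 4.14 + 25.9 = 66.43 kΩ.
Voltage divider: V = V_DC · (4.140 / 66.43) = 40.2 × 0.06232 = 2.505 mV.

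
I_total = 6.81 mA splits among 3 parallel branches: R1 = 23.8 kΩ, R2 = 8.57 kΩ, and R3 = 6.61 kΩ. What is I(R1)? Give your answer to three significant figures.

I ≈ 0.923 mA

ΣG = 1/23.8 + 1/8.57 + 1/6.61 = 0.3100.
Current divider: I(R1) = I_total · G_k/ΣG = 6.81 × (0.04202/0.3100) = 6.81 × 0.1355 = 0.9230 mA.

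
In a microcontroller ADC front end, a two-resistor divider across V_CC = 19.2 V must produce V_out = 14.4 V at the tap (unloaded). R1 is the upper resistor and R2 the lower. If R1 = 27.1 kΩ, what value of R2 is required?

Required fraction k = V_out/V_CC = 0.7500.
R2 = R1 · 0.7500/(1 − 0.7500) = 81.30 kΩ.

R2 ≈ 81.3 kΩ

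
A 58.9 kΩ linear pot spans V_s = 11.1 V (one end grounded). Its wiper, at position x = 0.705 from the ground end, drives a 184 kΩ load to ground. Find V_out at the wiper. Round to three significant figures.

The pot divides into 17.38 kΩ above the wiper and 41.52 kΩ below.
Lower segment in parallel with the load: 41.52 ‖ 184 = 33.88 kΩ.
V_out = 11.1 × 33.88/(17.38 + 33.88) = 7.337 V.

V_out ≈ 7.34 V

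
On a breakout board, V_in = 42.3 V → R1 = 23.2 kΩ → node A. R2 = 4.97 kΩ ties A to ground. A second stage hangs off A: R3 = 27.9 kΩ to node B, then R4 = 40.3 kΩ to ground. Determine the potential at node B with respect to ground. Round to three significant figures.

Looking into the second stage from A: R3 + R4 = 68.20 kΩ appears in parallel with R2.
Effective lower resistance at A: R2 ‖ 68.20 = 4.632 kΩ.
V_A = 42.3 × 4.632/(23.2 + 4.632) = 7.040 V.
V_B = V_A × 0.5909 = 4.160 V.

V_B ≈ 4.16 V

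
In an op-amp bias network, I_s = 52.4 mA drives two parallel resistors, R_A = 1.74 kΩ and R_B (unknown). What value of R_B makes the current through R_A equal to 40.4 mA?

R_B ≈ 5.86 kΩ

The fraction through R_A equals R_B/(R_A+R_B).
With f = 0.7710, R_B = R_A · f/(1−f) = 1.74 × 3.367 = 5.858 kΩ.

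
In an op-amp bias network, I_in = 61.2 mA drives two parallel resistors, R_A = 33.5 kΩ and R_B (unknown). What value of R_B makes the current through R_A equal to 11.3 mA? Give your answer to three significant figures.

Two-branch current divider: I_A = I_in · R_B/(R_A + R_B).
11.3/61.2 = R_B/(R_A + R_B) → R_B = R_A · (0.1846)/(1 − 0.1846) = 33.5 × 0.2265 = 7.586 kΩ.

R_B ≈ 7.59 kΩ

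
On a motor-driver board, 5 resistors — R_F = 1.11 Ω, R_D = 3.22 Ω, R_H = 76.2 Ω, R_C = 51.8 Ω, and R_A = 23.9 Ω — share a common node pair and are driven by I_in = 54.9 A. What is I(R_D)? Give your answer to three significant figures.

I ≈ 13.3 A

ΣG = 1/1.11 + 1/3.22 + 1/76.2 + 1/51.8 + 1/23.9 = 1.286.
R_D takes the fraction G_k/ΣG = 0.3106/1.286 = 0.2415, so I = 54.9 × 0.2415 = 13.26 A.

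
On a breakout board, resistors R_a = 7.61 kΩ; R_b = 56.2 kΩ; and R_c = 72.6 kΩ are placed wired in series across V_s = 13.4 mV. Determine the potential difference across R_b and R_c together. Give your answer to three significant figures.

V ≈ 12.7 mV

ΣR = 7.61 + 56.2 + 72.6 = 136.4 kΩ.
R_{R_b..R_c} = 56.2 + 72.6 = 128.8 kΩ.
V = V_s · R/ΣR = 13.4 × 0.9442 = 12.65 mV.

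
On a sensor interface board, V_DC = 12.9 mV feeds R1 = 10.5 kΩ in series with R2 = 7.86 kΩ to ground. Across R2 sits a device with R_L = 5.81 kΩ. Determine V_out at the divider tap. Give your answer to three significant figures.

V_out ≈ 3.11 mV

First combine the lower leg with the load: R2 ‖ R_L = 3.341 kΩ.
Then V_out = V_DC · R2'/(R1 + R2') = 12.9 × 3.341/13.84 = 3.114 mV.
(Unloaded it would be 5.52 mV; the load pulls it down.)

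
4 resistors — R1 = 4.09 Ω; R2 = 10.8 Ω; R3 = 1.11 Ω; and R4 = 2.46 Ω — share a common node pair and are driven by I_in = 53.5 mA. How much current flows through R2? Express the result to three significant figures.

ΣG = 1/4.09 + 1/10.8 + 1/1.11 + 1/2.46 = 1.644.
Current divider: I(R2) = I_in · G_k/ΣG = 53.5 × (0.09259/1.644) = 53.5 × 0.05630 = 3.012 mA.

I ≈ 3.01 mA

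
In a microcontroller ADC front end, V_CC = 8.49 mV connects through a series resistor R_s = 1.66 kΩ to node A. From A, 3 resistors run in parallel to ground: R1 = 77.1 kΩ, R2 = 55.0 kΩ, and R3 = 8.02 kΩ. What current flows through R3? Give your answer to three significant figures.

Parallel bank: R_p = 1/(1/77.1 + 1/55.0 + 1/8.02) = 6.417 kΩ.
V_A by voltage divider: V_A = 8.49 × 6.417/(1.66 + 6.417) = 6.745 mV.
I(R3) = V_A / R3 = 6.745/8.02 = 0.8410 µA.

I ≈ 0.841 µA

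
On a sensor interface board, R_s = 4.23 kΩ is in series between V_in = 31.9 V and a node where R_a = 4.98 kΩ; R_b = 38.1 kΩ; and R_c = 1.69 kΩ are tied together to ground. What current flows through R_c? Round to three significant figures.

I ≈ 4.23 mA

Combine the parallel branches: R_p = (1/4.98 + 1/38.1 + 1/1.69)⁻¹ = 1.221 kΩ.
Node voltage V_A = V_in · R_p/(R_s + R_p) = 31.9 × 0.2240 = 7.147 V.
Branch current I = V_A/R_c = 7.147/1.69 = 4.229 mA.
(Equivalently: I_total = 5.852 mA, then current-divider fraction G_k/ΣG = 0.7227.)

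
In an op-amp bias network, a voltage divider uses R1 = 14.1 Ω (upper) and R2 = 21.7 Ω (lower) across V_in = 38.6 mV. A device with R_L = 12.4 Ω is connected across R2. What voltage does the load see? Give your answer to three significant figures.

V_out ≈ 13.9 mV

The load sits in parallel with R2, giving an effective lower resistance R2' = R2·R_L/(R2+R_L) = 7.891 Ω.
Now apply the divider: V_out = 38.6 × 0.3588 = 13.85 mV.
(Unloaded it would be 23.4 mV; the load pulls it down.)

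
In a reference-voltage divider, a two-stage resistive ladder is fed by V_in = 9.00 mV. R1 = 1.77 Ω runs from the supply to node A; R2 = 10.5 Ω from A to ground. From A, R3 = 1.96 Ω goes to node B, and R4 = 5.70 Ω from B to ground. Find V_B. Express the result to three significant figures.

Node A sees R2 in parallel with the series input of stage 2, R3 + R4 = 7.660 Ω.
Effective lower resistance at A: R2 ‖ 7.660 = 4.429 Ω.
V_A = 9.00 × 4.429/(1.77 + 4.429) = 6.430 mV.
Stage 2 is unloaded, so V_B = V_A · R4/(R3+R4) = 6.430 × 5.70/7.660 = 4.785 mV.

V_B ≈ 4.78 mV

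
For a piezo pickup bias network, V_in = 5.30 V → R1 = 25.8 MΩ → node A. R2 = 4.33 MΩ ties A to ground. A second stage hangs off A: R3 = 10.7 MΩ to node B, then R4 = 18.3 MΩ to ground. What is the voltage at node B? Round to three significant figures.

V_B ≈ 0.426 V

The second stage (R3 + R4 = 29.00 MΩ) loads node A in parallel with R2.
R2 ‖ (R3+R4) = 3.767 MΩ.
First divider: V_A = V_in · 3.767/(25.8 + 3.767) = 0.6753 V.
V_B = V_A × 0.6310 = 0.4262 V.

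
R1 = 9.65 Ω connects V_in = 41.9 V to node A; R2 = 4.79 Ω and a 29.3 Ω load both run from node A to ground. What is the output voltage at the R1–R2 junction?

V_out ≈ 12.5 V

First combine the lower leg with the load: R2 ‖ R_L = 4.117 Ω.
Then V_out = V_in · R2'/(R1 + R2') = 41.9 × 4.117/13.77 = 12.53 V.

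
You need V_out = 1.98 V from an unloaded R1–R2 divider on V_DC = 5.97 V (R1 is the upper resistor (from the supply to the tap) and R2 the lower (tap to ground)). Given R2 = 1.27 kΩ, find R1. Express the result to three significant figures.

The divider ratio is R2/(R1+R2) = 1.98/5.97 = 0.3317.
Rearranging, R1 = R2·(1−k)/k = 1.27 × 2.015 = 2.559 kΩ.

R1 ≈ 2.56 kΩ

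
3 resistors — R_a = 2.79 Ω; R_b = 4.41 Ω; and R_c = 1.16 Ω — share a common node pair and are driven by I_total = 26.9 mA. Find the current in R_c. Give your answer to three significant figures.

I ≈ 16.0 mA

ΣG = 1/2.79 + 1/4.41 + 1/1.16 = 1.447.
Current divider: I(R_c) = I_total · G_k/ΣG = 26.9 × (0.8621/1.447) = 26.9 × 0.5957 = 16.02 mA.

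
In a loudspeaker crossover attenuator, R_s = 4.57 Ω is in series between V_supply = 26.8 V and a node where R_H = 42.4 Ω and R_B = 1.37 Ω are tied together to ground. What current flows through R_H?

Parallel bank: R_p = 1/(1/42.4 + 1/1.37) = 1.327 Ω.
V_A by voltage divider: V_A = 26.8 × 1.327/(4.57 + 1.327) = 6.031 V.
I(R_H) = V_A / R_H = 6.031/42.4 = 0.1422 A.

I ≈ 0.142 A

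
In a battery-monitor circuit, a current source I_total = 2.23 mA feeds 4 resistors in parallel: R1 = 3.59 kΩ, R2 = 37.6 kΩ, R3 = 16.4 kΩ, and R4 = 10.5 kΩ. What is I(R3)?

I ≈ 0.295 mA

ΣG = 1/3.59 + 1/37.6 + 1/16.4 + 1/10.5 = 0.4614.
By the current-divider rule, I = I_total · G_k/ΣG = 2.23 × 0.1322 = 0.2947 mA.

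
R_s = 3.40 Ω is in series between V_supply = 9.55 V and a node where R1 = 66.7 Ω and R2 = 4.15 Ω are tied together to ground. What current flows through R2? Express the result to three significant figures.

Parallel bank: R_p = 1/(1/66.7 + 1/4.15) = 3.907 Ω.
V_A = 9.55 × 3.907/7.307 = 5.106 V.
I(R2) = V_A / R2 = 5.106/4.15 = 1.230 A.

I ≈ 1.23 A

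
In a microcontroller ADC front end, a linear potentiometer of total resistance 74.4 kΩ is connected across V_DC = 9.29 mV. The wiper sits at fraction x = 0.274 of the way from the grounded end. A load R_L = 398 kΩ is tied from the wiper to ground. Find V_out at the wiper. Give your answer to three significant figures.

Lower segment x·R_p = 20.39 kΩ; upper segment (1−x)·R_p = 54.01 kΩ.
Lower segment in parallel with the load: 20.39 ‖ 398 = 19.39 kΩ.
V_out = 9.29 × 19.39/(54.01 + 19.39) = 2.454 mV.

V_out ≈ 2.45 mV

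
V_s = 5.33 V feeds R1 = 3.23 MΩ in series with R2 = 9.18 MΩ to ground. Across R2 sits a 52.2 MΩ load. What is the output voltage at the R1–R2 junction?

V_out ≈ 3.77 V

The load sits in parallel with R2, giving an effective lower resistance R2' = R2·R_L/(R2+R_L) = 7.807 MΩ.
Then V_out = V_s · R2'/(R1 + R2') = 5.33 × 7.807/11.04 = 3.770 V.
(Unloaded it would be 3.94 V; the load pulls it down.)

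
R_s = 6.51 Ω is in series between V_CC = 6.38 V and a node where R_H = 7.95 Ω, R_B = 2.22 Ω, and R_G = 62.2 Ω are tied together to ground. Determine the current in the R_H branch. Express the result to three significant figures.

Equivalent of the parallel group: R_p = 1.688 Ω.
V_A by voltage divider: V_A = 6.38 × 1.688/(6.51 + 1.688) = 1.314 V.
I(R_H) = V_A / R_H = 1.314/7.95 = 0.1653 A.

I ≈ 0.165 A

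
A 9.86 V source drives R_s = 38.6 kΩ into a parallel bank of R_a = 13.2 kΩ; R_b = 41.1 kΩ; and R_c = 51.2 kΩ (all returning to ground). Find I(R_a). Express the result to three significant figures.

Equivalent of the parallel group: R_p = 8.360 kΩ.
Node voltage V_A = V_in · R_p/(R_s + R_p) = 9.86 × 0.1780 = 1.755 V.
Branch current I = V_A/R_a = 1.755/13.2 = 0.1330 mA.
(Check via current divider: I_total = 0.2100 mA; share G_k/ΣG = 0.6333 → same result.)

I ≈ 0.133 mA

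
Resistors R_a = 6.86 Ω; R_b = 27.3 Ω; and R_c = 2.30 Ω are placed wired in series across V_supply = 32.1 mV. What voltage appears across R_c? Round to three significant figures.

Total series resistance ΣR = 6.86 + 27.3 + 2.30 = 36.46 Ω.
By the voltage-divider rule, V = 32.1 × 2.300/36.46 = 2.025 mV.

V ≈ 2.02 mV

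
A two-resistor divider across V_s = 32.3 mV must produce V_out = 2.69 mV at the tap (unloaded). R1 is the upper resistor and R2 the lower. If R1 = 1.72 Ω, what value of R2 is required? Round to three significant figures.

R2 ≈ 0.156 Ω

The divider ratio is R2/(R1+R2) = 2.69/32.3 = 0.08328.
So R2 = R1 · V_out/(V_s − V_out) = 1.72 × 2.69/(32.3 − 2.69) = 1.72 × 0.09085 = 0.1563 Ω.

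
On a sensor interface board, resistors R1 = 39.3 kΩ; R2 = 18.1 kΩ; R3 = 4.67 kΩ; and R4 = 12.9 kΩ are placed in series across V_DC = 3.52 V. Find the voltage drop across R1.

Total series resistance ΣR = 39.3 + 18.1 + 4.67 + 12.9 = 74.97 kΩ.
By the voltage-divider rule, V = 3.52 × 39.30/74.97 = 1.845 V.

V ≈ 1.85 V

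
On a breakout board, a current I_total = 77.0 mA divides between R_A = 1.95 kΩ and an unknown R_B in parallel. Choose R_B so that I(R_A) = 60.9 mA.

Two-branch current divider: I_A = I_total · R_B/(R_A + R_B).
60.9/77.0 = R_B/(R_A + R_B) → R_B = R_A · (0.7909)/(1 − 0.7909) = 1.95 × 3.783 = 7.376 kΩ.

R_B ≈ 7.38 kΩ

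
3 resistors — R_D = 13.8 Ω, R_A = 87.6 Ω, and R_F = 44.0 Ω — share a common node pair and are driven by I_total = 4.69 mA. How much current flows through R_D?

Total conductance ΣG = 1/13.8 + 1/87.6 + 1/44.0 = 0.1066 (units of 1/Ω).
By the current-divider rule, I = I_total · G_k/ΣG = 4.69 × 0.6797 = 3.188 mA.

I ≈ 3.19 mA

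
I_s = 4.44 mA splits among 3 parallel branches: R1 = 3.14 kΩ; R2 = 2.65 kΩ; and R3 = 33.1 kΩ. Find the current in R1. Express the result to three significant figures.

Total conductance ΣG = 1/3.14 + 1/2.65 + 1/33.1 = 0.7260 (units of 1/kΩ).
Current divider: I(R1) = I_s · G_k/ΣG = 4.44 × (0.3185/0.7260) = 4.44 × 0.4386 = 1.948 mA.

I ≈ 1.95 mA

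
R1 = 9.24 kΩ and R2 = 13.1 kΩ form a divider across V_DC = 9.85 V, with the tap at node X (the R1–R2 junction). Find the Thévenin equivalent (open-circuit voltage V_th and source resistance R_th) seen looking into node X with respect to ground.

V_th ≈ 5.78 V, R_th ≈ 5.42 kΩ

With X open, the divider is unloaded: V_th = 9.85 × 13.1/22.34 = 5.776 V.
With V_DC suppressed (replaced by a short), R_th = R1 ‖ R2 = (9.240 × 13.1)/(9.240 + 13.1) = 5.418 kΩ.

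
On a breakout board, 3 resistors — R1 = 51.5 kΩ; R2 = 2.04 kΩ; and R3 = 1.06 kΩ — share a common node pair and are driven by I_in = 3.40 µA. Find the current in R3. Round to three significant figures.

I ≈ 2.21 µA

ΣG = 1/51.5 + 1/2.04 + 1/1.06 = 1.453.
By the current-divider rule, I = I_in · G_k/ΣG = 3.40 × 0.6493 = 2.208 µA.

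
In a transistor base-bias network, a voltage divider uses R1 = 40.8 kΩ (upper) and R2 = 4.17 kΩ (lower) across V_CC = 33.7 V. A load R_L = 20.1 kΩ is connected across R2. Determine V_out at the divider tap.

First combine the lower leg with the load: R2 ‖ R_L = 3.454 kΩ.
Now apply the divider: V_out = 33.7 × 0.07804 = 2.630 V.

V_out ≈ 2.63 V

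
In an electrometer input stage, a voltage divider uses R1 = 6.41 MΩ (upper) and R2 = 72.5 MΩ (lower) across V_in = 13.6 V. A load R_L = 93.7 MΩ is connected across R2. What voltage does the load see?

R2 ‖ R_L = (72.5 × 93.7)/(72.5 + 93.7) = 40.87 MΩ.
Voltage divider with the loaded lower leg: V_out = 13.6 × 40.87/(6.41 + 40.87) = 13.6 × 0.8644 = 11.76 V.

V_out ≈ 11.8 V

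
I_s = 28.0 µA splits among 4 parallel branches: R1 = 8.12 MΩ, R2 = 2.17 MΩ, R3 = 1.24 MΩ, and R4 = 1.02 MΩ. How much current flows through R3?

Total conductance ΣG = 1/8.12 + 1/2.17 + 1/1.24 + 1/1.02 = 2.371 (units of 1/MΩ).
R3 takes the fraction G_k/ΣG = 0.8065/2.371 = 0.3402, so I = 28.0 × 0.3402 = 9.524 µA.

I ≈ 9.52 µA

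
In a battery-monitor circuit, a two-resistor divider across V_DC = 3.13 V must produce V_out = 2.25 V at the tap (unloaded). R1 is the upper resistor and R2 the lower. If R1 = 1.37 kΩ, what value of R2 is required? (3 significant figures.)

V_out/V_DC = R2/(R1+R2) = 0.7188.
So R2 = R1 · V_out/(V_DC − V_out) = 1.37 × 2.25/(3.13 − 2.25) = 1.37 × 2.557 = 3.503 kΩ.

R2 ≈ 3.50 kΩ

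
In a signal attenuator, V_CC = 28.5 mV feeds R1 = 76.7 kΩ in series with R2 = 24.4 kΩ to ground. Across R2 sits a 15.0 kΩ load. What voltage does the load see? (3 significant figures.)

V_out ≈ 3.08 mV

The load sits in parallel with R2, giving an effective lower resistance R2' = R2·R_L/(R2+R_L) = 9.289 kΩ.
Then V_out = V_CC · R2'/(R1 + R2') = 28.5 × 9.289/85.99 = 3.079 mV.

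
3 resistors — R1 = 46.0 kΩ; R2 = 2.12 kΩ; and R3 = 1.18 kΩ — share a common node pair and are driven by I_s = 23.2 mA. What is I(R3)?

I ≈ 14.7 mA

ΣG = 1/46.0 + 1/2.12 + 1/1.18 = 1.341.
R3 takes the fraction G_k/ΣG = 0.8475/1.341 = 0.6320, so I = 23.2 × 0.6320 = 14.66 mA.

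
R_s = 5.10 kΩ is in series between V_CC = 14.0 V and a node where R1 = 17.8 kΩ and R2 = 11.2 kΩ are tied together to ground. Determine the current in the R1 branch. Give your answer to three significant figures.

Equivalent of the parallel group: R_p = 6.874 kΩ.
V_A = 14.0 × 6.874/11.97 = 8.037 V.
I(R1) = V_A / R1 = 8.037/17.8 = 0.4515 mA.

I ≈ 0.452 mA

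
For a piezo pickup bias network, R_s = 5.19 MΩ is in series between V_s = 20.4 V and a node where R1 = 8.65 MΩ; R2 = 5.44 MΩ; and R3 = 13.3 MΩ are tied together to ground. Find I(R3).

I ≈ 0.521 µA

Parallel bank: R_p = 1/(1/8.65 + 1/5.44 + 1/13.3) = 2.669 MΩ.
V_A by voltage divider: V_A = 20.4 × 2.669/(5.19 + 2.669) = 6.929 V.
Branch current I = V_A/R3 = 6.929/13.3 = 0.5210 µA.
(Equivalently: I_total = 2.596 µA, then current-divider fraction G_k/ΣG = 0.2007.)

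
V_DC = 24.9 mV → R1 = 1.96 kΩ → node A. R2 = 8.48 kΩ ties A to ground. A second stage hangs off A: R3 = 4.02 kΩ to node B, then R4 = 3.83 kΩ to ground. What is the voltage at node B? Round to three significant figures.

The second stage (R3 + R4 = 7.850 kΩ) loads node A in parallel with R2.
R2 ‖ (R3+R4) = 4.076 kΩ.
First divider: V_A = V_DC · 4.076/(1.96 + 4.076) = 16.82 mV.
Then the unloaded second divider: V_B = V_A × R4/(R3+R4) = 16.82 × 0.4879 = 8.204 mV.

V_B ≈ 8.20 mV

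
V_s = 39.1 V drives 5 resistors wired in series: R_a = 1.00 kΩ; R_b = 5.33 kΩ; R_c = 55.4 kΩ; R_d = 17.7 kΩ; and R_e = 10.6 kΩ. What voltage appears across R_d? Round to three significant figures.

V ≈ 7.69 V

Total series resistance ΣR = 1.00 + 5.33 + 55.4 + 17.7 + 10.6 = 90.03 kΩ.
V = V_s · R/ΣR = 39.1 × 0.1966 = 7.687 V.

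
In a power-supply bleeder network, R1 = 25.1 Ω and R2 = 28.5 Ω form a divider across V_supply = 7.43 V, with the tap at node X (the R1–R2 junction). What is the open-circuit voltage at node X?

V_th ≈ 3.95 V

Open-circuit (no load on X): V_th = V_supply · R2/(R1 + R2) = 7.43 × 28.5/(25.10 + 28.5) = 3.951 V.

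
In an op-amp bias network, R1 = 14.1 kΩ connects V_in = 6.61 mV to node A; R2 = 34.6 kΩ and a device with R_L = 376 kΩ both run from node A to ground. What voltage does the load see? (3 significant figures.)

First combine the lower leg with the load: R2 ‖ R_L = 31.68 kΩ.
Voltage divider with the loaded lower leg: V_out = 6.61 × 31.68/(14.1 + 31.68) = 6.61 × 0.6920 = 4.574 mV.

V_out ≈ 4.57 mV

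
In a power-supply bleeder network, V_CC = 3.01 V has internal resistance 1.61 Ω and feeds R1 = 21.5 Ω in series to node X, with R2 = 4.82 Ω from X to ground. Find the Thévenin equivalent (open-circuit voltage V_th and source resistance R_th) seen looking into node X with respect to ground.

V_th ≈ 0.519 V, R_th ≈ 3.99 Ω

R1' = 1.61 + 21.5 = 23.11 Ω (source resistance + R1).
Open-circuit (no load on X): V_th = V_CC · R2/(R1' + R2) = 3.01 × 4.82/(23.11 + 4.82) = 0.5194 V.
Looking into X with the source shorted: R_th = R1'·R2/(R1'+R2) = 23.11 × 4.82/27.93 = 3.988 Ω.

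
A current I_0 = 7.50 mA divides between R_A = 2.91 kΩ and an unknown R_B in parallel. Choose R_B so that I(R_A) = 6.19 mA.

R_B ≈ 13.8 kΩ

Two-branch current divider: I_A = I_0 · R_B/(R_A + R_B).
6.19/7.50 = R_B/(R_A + R_B) → R_B = R_A · (0.8253)/(1 − 0.8253) = 2.91 × 4.725 = 13.75 kΩ.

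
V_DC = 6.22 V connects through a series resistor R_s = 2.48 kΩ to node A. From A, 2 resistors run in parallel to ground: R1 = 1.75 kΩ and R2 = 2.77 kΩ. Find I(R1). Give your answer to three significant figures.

Equivalent of the parallel group: R_p = 1.072 kΩ.
V_A = 6.22 × 1.072/3.552 = 1.878 V.
I(R1) = V_A / R1 = 1.878/1.75 = 1.073 mA.

I ≈ 1.07 mA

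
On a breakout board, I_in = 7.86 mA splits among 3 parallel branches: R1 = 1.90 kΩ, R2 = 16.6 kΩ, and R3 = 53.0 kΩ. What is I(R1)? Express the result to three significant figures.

Conductances: ΣG = 1/1.90 + 1/16.6 + 1/53.0 = 0.6054 (1/kΩ).
Current divider: I(R1) = I_in · G_k/ΣG = 7.86 × (0.5263/0.6054) = 7.86 × 0.8693 = 6.833 mA.

I ≈ 6.83 mA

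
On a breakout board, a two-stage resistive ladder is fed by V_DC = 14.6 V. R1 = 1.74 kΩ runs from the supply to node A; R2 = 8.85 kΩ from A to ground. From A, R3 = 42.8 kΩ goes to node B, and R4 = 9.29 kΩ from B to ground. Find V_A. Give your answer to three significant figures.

The second stage (R3 + R4 = 52.09 kΩ) loads node A in parallel with R2.
R2 ‖ (R3+R4) = 7.565 kΩ.
First divider: V_A = V_DC · 7.565/(1.74 + 7.565) = 11.87 V.

V_A ≈ 11.9 V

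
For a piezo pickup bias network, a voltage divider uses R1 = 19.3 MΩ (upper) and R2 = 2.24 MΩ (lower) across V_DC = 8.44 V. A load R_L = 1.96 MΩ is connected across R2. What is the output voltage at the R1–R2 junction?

V_out ≈ 0.434 V

R2 ‖ R_L = (2.24 × 1.96)/(2.24 + 1.96) = 1.045 MΩ.
Then V_out = V_DC · R2'/(R1 + R2') = 8.44 × 1.045/20.35 = 0.4336 V.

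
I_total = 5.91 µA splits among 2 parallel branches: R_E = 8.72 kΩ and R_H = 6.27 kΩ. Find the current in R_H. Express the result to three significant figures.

I ≈ 3.44 µA

Two-branch current divider: I_k = I_total · R_other/(R_1 + R_2).
So I = 5.91 × 8.72/14.99 = 3.438 µA.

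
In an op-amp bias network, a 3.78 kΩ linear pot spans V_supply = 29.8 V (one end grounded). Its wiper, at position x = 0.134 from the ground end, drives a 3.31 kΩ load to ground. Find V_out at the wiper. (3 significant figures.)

V_out ≈ 3.53 V

Split the track: R_lower = x·R_p = 0.5065 kΩ, R_upper = (1−x)·R_p = 3.273 kΩ.
(x·R_p) ‖ R_L = 0.4393 kΩ.
V_out = 29.8 × 0.4393/(3.273 + 0.4393) = 3.526 V.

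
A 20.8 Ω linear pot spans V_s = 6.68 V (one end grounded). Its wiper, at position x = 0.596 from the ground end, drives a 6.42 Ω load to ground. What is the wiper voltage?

Lower segment x·R_p = 12.40 Ω; upper segment (1−x)·R_p = 8.403 Ω.
Lower segment in parallel with the load: 12.40 ‖ 6.42 = 4.230 Ω.
Loaded-divider output: V_out = 6.68 × 0.3348 = 2.237 V.

V_out ≈ 2.24 V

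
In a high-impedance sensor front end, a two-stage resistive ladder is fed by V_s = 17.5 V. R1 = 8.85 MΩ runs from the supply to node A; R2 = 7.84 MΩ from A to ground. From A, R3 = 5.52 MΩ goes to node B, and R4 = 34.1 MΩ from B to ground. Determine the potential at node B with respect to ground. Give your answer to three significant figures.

Node A sees R2 in parallel with the series input of stage 2, R3 + R4 = 39.62 MΩ.
Effective lower resistance at A: R2 ‖ 39.62 = 6.545 MΩ.
First divider: V_A = V_s · 6.545/(8.85 + 6.545) = 7.440 V.
Then the unloaded second divider: V_B = V_A × R4/(R3+R4) = 7.440 × 0.8607 = 6.403 V.

V_B ≈ 6.40 V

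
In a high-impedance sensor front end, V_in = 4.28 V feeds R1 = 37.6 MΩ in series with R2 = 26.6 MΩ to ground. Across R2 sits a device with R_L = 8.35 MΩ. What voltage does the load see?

V_out ≈ 0.619 V

First combine the lower leg with the load: R2 ‖ R_L = 6.355 MΩ.
Then V_out = V_in · R2'/(R1 + R2') = 4.28 × 6.355/43.96 = 0.6188 V.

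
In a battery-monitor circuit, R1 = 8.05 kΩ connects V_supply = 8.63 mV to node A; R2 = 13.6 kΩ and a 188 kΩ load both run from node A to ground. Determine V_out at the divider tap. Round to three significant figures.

First combine the lower leg with the load: R2 ‖ R_L = 12.68 kΩ.
Voltage divider with the loaded lower leg: V_out = 8.63 × 12.68/(8.05 + 12.68) = 8.63 × 0.6117 = 5.279 mV.
(Unloaded it would be 5.42 mV; the load pulls it down.)

V_out ≈ 5.28 mV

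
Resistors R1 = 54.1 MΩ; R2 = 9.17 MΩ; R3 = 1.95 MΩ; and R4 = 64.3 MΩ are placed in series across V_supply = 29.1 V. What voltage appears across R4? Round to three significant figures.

V ≈ 14.4 V

Total series resistance ΣR = 54.1 + 9.17 + 1.95 + 64.3 = 129.5 MΩ.
Voltage divider: V = V_supply · (64.30 / 129.5) = 29.1 × 0.4964 = 14.45 V.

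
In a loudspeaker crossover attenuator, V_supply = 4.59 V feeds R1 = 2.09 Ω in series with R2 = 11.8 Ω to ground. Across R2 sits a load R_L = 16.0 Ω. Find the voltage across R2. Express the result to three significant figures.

First combine the lower leg with the load: R2 ‖ R_L = 6.791 Ω.
Now apply the divider: V_out = 4.59 × 0.7647 = 3.510 V.
(Unloaded it would be 3.90 V; the load pulls it down.)

V_out ≈ 3.51 V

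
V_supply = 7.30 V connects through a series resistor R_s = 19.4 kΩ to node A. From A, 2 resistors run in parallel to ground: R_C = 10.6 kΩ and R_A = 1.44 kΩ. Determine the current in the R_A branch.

Parallel bank: R_p = 1/(1/10.6 + 1/1.44) = 1.268 kΩ.
V_A = 7.30 × 1.268/20.67 = 0.4478 V.
I(R_A) = V_A / R_A = 0.4478/1.44 = 0.3110 mA.
(Check via current divider: I_total = 0.3532 mA; share G_k/ΣG = 0.8804 → same result.)

I ≈ 0.311 mA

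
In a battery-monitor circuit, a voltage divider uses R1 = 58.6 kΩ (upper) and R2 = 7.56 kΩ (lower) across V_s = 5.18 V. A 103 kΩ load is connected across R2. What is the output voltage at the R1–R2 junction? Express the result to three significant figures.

First combine the lower leg with the load: R2 ‖ R_L = 7.043 kΩ.
Voltage divider with the loaded lower leg: V_out = 5.18 × 7.043/(58.6 + 7.043) = 5.18 × 0.1073 = 0.5558 V.
(Unloaded it would be 0.592 V; the load pulls it down.)

V_out ≈ 0.556 V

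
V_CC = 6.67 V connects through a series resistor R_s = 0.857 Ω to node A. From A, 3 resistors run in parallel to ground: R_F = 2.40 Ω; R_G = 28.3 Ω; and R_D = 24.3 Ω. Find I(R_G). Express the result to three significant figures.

Parallel bank: R_p = 1/(1/2.40 + 1/28.3 + 1/24.3) = 2.028 Ω.
V_A by voltage divider: V_A = 6.67 × 2.028/(0.857 + 2.028) = 4.688 V.
Branch current I = V_A/R_G = 4.688/28.3 = 0.1657 A.
(Equivalently: I_total = 2.312 A, then current-divider fraction G_k/ΣG = 0.07165.)

I ≈ 0.166 A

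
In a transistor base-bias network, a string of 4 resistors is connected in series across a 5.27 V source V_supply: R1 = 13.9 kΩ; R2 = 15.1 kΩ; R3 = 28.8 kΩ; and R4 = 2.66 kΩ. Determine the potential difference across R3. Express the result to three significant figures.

Series total: ΣR = 13.9 + 15.1 + 28.8 + 2.66 = 60.46 kΩ.
By the voltage-divider rule, V = 5.27 × 28.80/60.46 = 2.510 V.

V ≈ 2.51 V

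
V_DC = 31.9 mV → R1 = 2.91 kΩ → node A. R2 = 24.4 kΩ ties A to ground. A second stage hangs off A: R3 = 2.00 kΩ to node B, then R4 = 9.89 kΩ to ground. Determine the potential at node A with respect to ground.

V_A ≈ 23.4 mV

The second stage (R3 + R4 = 11.89 kΩ) loads node A in parallel with R2.
R2 ‖ (R3+R4) = 7.994 kΩ.
So V_A = 31.9 × 0.7331 = 23.39 mV.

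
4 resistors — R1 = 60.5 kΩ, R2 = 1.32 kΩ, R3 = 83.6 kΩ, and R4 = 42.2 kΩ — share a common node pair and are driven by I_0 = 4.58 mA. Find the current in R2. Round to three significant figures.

I ≈ 4.28 mA

ΣG = 1/60.5 + 1/1.32 + 1/83.6 + 1/42.2 = 0.8098.
By the current-divider rule, I = I_0 · G_k/ΣG = 4.58 × 0.9356 = 4.285 mA.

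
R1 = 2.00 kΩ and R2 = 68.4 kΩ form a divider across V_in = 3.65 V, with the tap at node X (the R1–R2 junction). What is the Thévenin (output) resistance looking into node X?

R_th ≈ 1.94 kΩ

Zeroing V_in shorts the top of R1 to ground, so R_th = R1 ‖ R2 = 1.943 kΩ.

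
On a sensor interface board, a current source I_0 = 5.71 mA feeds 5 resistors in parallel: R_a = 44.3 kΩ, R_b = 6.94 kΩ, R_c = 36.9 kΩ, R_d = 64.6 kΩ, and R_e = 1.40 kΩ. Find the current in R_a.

ΣG = 1/44.3 + 1/6.94 + 1/36.9 + 1/64.6 + 1/1.40 = 0.9235.
By the current-divider rule, I = I_0 · G_k/ΣG = 5.71 × 0.02444 = 0.1396 mA.

I ≈ 0.140 mA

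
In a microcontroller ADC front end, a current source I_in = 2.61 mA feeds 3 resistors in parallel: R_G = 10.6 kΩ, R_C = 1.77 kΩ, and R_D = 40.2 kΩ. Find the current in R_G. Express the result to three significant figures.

Total conductance ΣG = 1/10.6 + 1/1.77 + 1/40.2 = 0.6842 (units of 1/kΩ).
R_G takes the fraction G_k/ΣG = 0.09434/0.6842 = 0.1379, so I = 2.61 × 0.1379 = 0.3599 mA.

I ≈ 0.360 mA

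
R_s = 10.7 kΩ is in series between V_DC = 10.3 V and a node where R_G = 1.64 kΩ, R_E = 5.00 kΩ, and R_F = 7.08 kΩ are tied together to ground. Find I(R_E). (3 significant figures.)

Combine the parallel branches: R_p = (1/1.64 + 1/5.00 + 1/7.08)⁻¹ = 1.052 kΩ.
V_A = 10.3 × 1.052/11.75 = 0.9216 V.
I(R_E) = V_A / R_E = 0.9216/5.00 = 0.1843 mA.

I ≈ 0.184 mA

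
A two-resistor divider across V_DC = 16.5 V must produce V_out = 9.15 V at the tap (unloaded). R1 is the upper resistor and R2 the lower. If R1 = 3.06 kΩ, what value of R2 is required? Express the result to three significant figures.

R2 ≈ 3.81 kΩ

V_out/V_DC = R2/(R1+R2) = 0.5545.
Rearranging, R2 = R1·k/(1−k) = 3.06 × 1.245 = 3.809 kΩ.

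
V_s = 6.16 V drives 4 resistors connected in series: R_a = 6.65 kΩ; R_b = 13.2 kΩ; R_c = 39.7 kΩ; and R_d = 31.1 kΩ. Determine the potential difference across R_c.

Total series resistance ΣR = 6.65 + 13.2 + 39.7 + 31.1 = 90.65 kΩ.
V = V_s · R/ΣR = 6.16 × 0.4379 = 2.698 V.

V ≈ 2.70 V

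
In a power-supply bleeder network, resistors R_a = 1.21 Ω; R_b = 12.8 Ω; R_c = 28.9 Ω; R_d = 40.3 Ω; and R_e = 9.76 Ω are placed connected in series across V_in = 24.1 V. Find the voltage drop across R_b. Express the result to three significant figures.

ΣR = 1.21 + 12.8 + 28.9 + 40.3 + 9.76 = 92.97 Ω.
By the voltage-divider rule, V = 24.1 × 12.80/92.97 = 3.318 V.

V ≈ 3.32 V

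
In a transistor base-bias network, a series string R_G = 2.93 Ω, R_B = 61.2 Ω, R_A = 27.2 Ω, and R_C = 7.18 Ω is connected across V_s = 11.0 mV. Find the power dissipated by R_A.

P ≈ 0.339 µW

ΣR = 98.51 Ω → I = 11.0/98.51 = 0.1117 mA.
P(R_A) = I²·R_A = (0.1117)² × 27.2 = 0.3392 µW.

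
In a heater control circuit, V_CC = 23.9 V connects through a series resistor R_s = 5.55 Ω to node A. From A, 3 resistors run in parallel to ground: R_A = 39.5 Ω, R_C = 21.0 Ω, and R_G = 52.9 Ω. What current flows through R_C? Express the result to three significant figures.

Combine the parallel branches: R_p = (1/39.5 + 1/21.0 + 1/52.9)⁻¹ = 10.89 Ω.
V_A by voltage divider: V_A = 23.9 × 10.89/(5.55 + 10.89) = 15.83 V.
Branch current I = V_A/R_C = 15.83/21.0 = 0.7539 A.

I ≈ 0.754 A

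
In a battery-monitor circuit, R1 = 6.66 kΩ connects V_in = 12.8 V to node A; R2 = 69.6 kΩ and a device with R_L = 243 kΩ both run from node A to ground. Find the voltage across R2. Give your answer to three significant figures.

First combine the lower leg with the load: R2 ‖ R_L = 54.10 kΩ.
Voltage divider with the loaded lower leg: V_out = 12.8 × 54.10/(6.66 + 54.10) = 12.8 × 0.8904 = 11.40 V.

V_out ≈ 11.4 V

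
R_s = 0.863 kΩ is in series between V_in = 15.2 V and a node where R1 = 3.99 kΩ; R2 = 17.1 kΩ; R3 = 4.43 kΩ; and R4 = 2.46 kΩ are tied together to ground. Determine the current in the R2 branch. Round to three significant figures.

I ≈ 0.490 mA

Equivalent of the parallel group: R_p = 1.062 kΩ.
V_A by voltage divider: V_A = 15.2 × 1.062/(0.863 + 1.062) = 8.387 V.
I(R2) = V_A / R2 = 8.387/17.1 = 0.4905 mA.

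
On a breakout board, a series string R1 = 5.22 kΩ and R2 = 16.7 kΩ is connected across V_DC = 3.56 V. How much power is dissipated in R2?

P ≈ 0.440 mW

The common current is I = 3.56/21.92 = 0.1624 mA.
P(R2) = I²·R2 = (0.1624)² × 16.7 = 0.4405 mW.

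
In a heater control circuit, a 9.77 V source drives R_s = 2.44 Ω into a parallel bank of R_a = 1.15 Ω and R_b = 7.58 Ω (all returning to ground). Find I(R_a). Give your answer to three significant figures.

Parallel bank: R_p = 1/(1/1.15 + 1/7.58) = 0.9985 Ω.
Node voltage V_A = V_in · R_p/(R_s + R_p) = 9.77 × 0.2904 = 2.837 V.
I(R_a) = V_A / R_a = 2.837/1.15 = 2.467 A.

I ≈ 2.47 A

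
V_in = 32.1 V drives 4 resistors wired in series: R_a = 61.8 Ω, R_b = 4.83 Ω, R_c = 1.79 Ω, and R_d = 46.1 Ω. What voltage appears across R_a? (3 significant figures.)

Total series resistance ΣR = 61.8 + 4.83 + 1.79 + 46.1 = 114.5 Ω.
By the voltage-divider rule, V = 32.1 × 61.80/114.5 = 17.32 V.

V ≈ 17.3 V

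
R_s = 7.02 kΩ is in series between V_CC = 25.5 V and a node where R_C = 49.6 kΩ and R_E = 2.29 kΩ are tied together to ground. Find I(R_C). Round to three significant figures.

I ≈ 0.122 mA

Equivalent of the parallel group: R_p = 2.189 kΩ.
Node voltage V_A = V_CC · R_p/(R_s + R_p) = 25.5 × 0.2377 = 6.061 V.
I(R_C) = V_A / R_C = 6.061/49.6 = 0.1222 mA.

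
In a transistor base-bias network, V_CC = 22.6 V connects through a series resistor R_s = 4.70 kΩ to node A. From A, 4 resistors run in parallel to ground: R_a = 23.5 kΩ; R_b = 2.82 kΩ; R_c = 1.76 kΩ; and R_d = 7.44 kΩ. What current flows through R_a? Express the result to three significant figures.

Equivalent of the parallel group: R_p = 0.9093 kΩ.
Node voltage V_A = V_CC · R_p/(R_s + R_p) = 22.6 × 0.1621 = 3.664 V.
Branch current I = V_A/R_a = 3.664/23.5 = 0.1559 mA.

I ≈ 0.156 mA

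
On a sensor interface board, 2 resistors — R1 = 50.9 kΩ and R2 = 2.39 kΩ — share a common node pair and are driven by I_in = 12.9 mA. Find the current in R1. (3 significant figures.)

I ≈ 0.579 mA

Two-branch current divider: I_k = I_in · R_other/(R_1 + R_2).
I(R1) = 12.9 × 2.39/(50.9 + 2.39) = 12.9 × 0.04485 = 0.5786 mA.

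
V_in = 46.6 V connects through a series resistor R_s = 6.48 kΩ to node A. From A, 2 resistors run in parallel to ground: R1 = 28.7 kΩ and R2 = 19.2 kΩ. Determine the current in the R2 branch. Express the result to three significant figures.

I ≈ 1.55 mA

Combine the parallel branches: R_p = (1/28.7 + 1/19.2)⁻¹ = 11.50 kΩ.
Node voltage V_A = V_in · R_p/(R_s + R_p) = 46.6 × 0.6397 = 29.81 V.
Branch current I = V_A/R2 = 29.81/19.2 = 1.553 mA.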